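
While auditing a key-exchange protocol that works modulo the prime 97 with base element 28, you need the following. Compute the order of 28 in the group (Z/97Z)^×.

32

ord(28) | φ(97) = 97 − 1 = 96 = 2^5 · 3.
Divisors of 96: 1, 2, 3, 4, 6, 8, 12, 16, 24, 32, 48, 96.
Test each divisor d:
28^1 ≡ 28 (mod 97)
28^2 ≡ 8 (mod 97)
28^3 ≡ 30 (mod 97)
28^4 ≡ 64 (mod 97)
28^6 ≡ 27 (mod 97)
28^8 ≡ 22 (mod 97)
28^12 ≡ 50 (mod 97)
28^16 ≡ 96 (mod 97)
28^24 ≡ 75 (mod 97)
28^32 ≡ 1 (mod 97) ✓
Hence ord(28) = 32.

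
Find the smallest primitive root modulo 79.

3

φ(79) = 79 − 1 = 78 = 2 · 3 · 13.
g is a primitive root iff g^(78/q) ≢ 1 (mod 79) for each prime q ∈ {2, 3, 13}.
g = 2: 2^39 ≡ 1 — hits 1, so not a primitive root.
g = 3: 3^39 ≡ 78; 3^26 ≡ 23; 3^6 ≡ 18 — none is 1, so 3 is a primitive root.
Hence the least primitive root of 79 is 3.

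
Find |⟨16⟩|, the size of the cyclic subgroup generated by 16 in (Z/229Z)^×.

19

By Lagrange's theorem, ord_229(16) divides φ(229) = 229 − 1 = 228 = 2^2 · 3 · 19.
Divisors of 228: 1, 2, 3, 4, 6, 12, 19, 38, 57, 76, 114, 228.
Evaluate successive powers at the divisors of 228:
16^1 ≡ 16 (mod 229)
16^2 ≡ 27 (mod 229)
16^3 ≡ 203 (mod 229)
16^4 ≡ 42 (mod 229)
16^6 ≡ 218 (mod 229)
16^12 ≡ 121 (mod 229)
16^19 ≡ 1 (mod 229) ✓
The smallest such exponent is 19, so the order of 16 is 19.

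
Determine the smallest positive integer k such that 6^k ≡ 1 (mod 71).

ord(6) | φ(71) = 71 − 1 = 70 = 2 · 5 · 7.
Divisors of 70: 1, 2, 5, 7, 10, 14, 35, 70.
Compute 6^d (mod 71) for the divisors d until we hit 1:
6^1 ≡ 6 (mod 71)
6^2 ≡ 36 (mod 71)
6^5 ≡ 37 (mod 71)
6^7 ≡ 54 (mod 71)
6^10 ≡ 20 (mod 71)
6^14 ≡ 5 (mod 71)
6^35 ≡ 1 (mod 71) ✓
Therefore the multiplicative order of 6 modulo 71 is 35.

35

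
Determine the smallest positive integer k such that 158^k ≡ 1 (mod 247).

36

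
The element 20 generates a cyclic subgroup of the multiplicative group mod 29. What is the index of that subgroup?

ord(20) | φ(29) = 29 − 1 = 28 = 2^2 · 7.
Divisors of 28: 1, 2, 4, 7, 14, 28.
Evaluate successive powers at the divisors of 28:
20^1 ≡ 20 (mod 29)
20^2 ≡ 23 (mod 29)
20^4 ≡ 7 (mod 29)
20^7 ≡ 1 (mod 29) ✓
Thus |⟨20⟩| = ord(20) = 7.
Index = |(Z/29Z)^×| / |⟨20⟩| = 28 / 7 = 4.

4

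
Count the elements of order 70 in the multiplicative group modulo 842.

24

φ(842) = φ(2)·φ(421) = 1·420 = 420 = 2^2 · 3 · 5 · 7.
In a cyclic group of order 420, there are φ(d) elements of order d for each divisor d of 420, and zero for non-divisors.
70 = 2 · 5 · 7 divides 420, and φ(70) = 24.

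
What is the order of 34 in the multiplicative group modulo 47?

23

Since 34 ∈ (Z/47Z)^×, its order divides φ(47) = 47 − 1 = 46 = 2 · 23.
Divisors of 46: 1, 2, 23, 46.
Evaluate successive powers at the divisors of 46:
34^1 ≡ 34 (mod 47)
34^2 ≡ 28 (mod 47)
34^23 ≡ 1 (mod 47) ✓
Therefore the multiplicative order of 34 modulo 47 is 23.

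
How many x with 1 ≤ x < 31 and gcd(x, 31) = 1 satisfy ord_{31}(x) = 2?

φ(31) = 31 − 1 = 30 = 2 · 3 · 5.
Since (Z/31Z)^× is cyclic of order 30, the number of elements of order d is φ(d) when d | 30 and 0 otherwise.
2 | 30, and φ(2) = 2 − 1 = 1.

1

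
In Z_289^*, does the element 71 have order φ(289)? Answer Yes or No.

φ(289) = φ(17^2) = 17·(17−1) = 272 = 2^4 · 17.
It suffices to check that the order of 71 is not a proper divisor of 272: compute 71^(272/q) for q ∈ {2, 17}.
71^136 ≡ 288 (mod 289)  [q = 2: ≢ 1 ✓]
71^16 ≡ 52 (mod 289)  [q = 17: ≢ 1 ✓]
None equal 1, so ord_289(71) = 272: 71 is a primitive root.

Yes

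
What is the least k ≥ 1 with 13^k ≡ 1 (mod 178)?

ord(13) | φ(178) = φ(2)·φ(89) = 1·88 = 88 = 2^3 · 11.
Divisors of 88: 1, 2, 4, 8, 11, 22, 44, 88.
Check 13^d mod 178 for each divisor in increasing order:
13^1 ≡ 13
13^2 ≡ 169
13^4 ≡ 81
13^8 ≡ 153
13^11 ≡ 77
13^22 ≡ 55
13^44 ≡ 177
13^88 ≡ 1
Therefore the multiplicative order of 13 modulo 178 is 88.

88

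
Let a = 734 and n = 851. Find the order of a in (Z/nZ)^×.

ord(734) | φ(851) = φ(23·37) = (23−1)·(37−1) = 22·36 = 792 = 2^3 · 3^2 · 11.
Divisors of 792: 1, 2, 3, 4, 6, 8, 9, 11, 12, 18, 22, 24, 33, 36, 44, 66, 72, 88, 99, 132, 198, 264, 396, 792.
Compute 734^d (mod 851) for the divisors d until we hit 1:
734^1 ≡ 734 (mod 851)
734^2 ≡ 73 (mod 851)
734^3 ≡ 820 (mod 851)
734^4 ≡ 223 (mod 851)
734^6 ≡ 110 (mod 851)
734^8 ≡ 371 (mod 851)
734^9 ≡ 845 (mod 851)
734^11 ≡ 413 (mod 851)
734^12 ≡ 186 (mod 851)
734^18 ≡ 36 (mod 851)
734^22 ≡ 369 (mod 851)
734^24 ≡ 556 (mod 851)
734^33 ≡ 68 (mod 851)
734^36 ≡ 445 (mod 851)
734^44 ≡ 1 (mod 851) ✓
Therefore the multiplicative order of 734 modulo 851 is 44.

44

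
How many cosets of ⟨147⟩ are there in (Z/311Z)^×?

Since 147 ∈ (Z/311Z)^×, its order divides φ(311) = 311 − 1 = 310 = 2 · 5 · 31.
Divisors of 310: 1, 2, 5, 10, 31, 62, 155, 310.
Evaluate successive powers at the divisors of 310:
147^1 ≡ 147
147^2 ≡ 150
147^5 ≡ 15
147^10 ≡ 225
147^31 ≡ 52
147^62 ≡ 216
147^155 ≡ 1
The order of 147 is 155, so the subgroup it generates has 155 elements.
Index = |(Z/311Z)^×| / |⟨147⟩| = 310 / 155 = 2.

2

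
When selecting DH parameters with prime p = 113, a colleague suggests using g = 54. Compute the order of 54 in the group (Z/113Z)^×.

Since 54 ∈ (Z/113Z)^×, its order divides φ(113) = 113 − 1 = 112 = 2^4 · 7.
Divisors of 112: 1, 2, 4, 7, 8, 14, 16, 28, 56, 112.
Test each divisor d:
54^1 ≡ 54 (mod 113)
54^2 ≡ 91 (mod 113)
54^4 ≡ 32 (mod 113)
54^7 ≡ 65 (mod 113)
54^8 ≡ 7 (mod 113)
54^14 ≡ 44 (mod 113)
54^16 ≡ 49 (mod 113)
54^28 ≡ 15 (mod 113)
54^56 ≡ 112 (mod 113)
54^112 ≡ 1 (mod 113) ✓
The smallest such exponent is 112, so the order of 54 is 112.

112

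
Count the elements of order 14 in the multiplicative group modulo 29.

φ(29) = 29 − 1 = 28 = 2^2 · 7.
Since (Z/29Z)^× is cyclic of order 28, the number of elements of order d is φ(d) when d | 28 and 0 otherwise.
14 = 2 · 7 divides 28, and φ(14) = 6.

6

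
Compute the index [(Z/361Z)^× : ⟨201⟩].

The order of 201 must divide φ(361) = φ(19^2) = 19·(19−1) = 342 = 2 · 3^2 · 19.
Divisors of 342: 1, 2, 3, 6, 9, 18, 19, 38, 57, 114, 171, 342.
Compute 201^d (mod 361) for the divisors d until we hit 1:
201^1 ≡ 201 (mod 361)
201^2 ≡ 330 (mod 361)
201^3 ≡ 267 (mod 361)
201^6 ≡ 172 (mod 361)
201^9 ≡ 77 (mod 361)
201^18 ≡ 153 (mod 361)
201^19 ≡ 68 (mod 361)
201^38 ≡ 292 (mod 361)
201^57 ≡ 1 (mod 361) ✓
The order of 201 is 57, so the subgroup it generates has 57 elements.
Index = |(Z/361Z)^×| / |⟨201⟩| = 342 / 57 = 6.

6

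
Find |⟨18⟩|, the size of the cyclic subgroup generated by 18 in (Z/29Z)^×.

28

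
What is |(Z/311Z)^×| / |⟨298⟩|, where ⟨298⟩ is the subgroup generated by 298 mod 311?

Since 298 ∈ (Z/311Z)^×, its order divides φ(311) = 311 − 1 = 310 = 2 · 5 · 31.
Divisors of 310: 1, 2, 5, 10, 31, 62, 155, 310.
Compute 298^d (mod 311) for the divisors d until we hit 1:
298^1 ≡ 298 (mod 311)
298^2 ≡ 169 (mod 311)
298^5 ≡ 41 (mod 311)
298^10 ≡ 126 (mod 311)
298^31 ≡ 310 (mod 311)
298^62 ≡ 1 (mod 311) ✓
So ord_311(298) = 62, hence |⟨298⟩| = 62.
[(Z/311Z)^× : ⟨298⟩] = 310/62 = 5.

5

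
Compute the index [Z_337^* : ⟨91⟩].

Since 91 ∈ (Z/337Z)^×, its order divides φ(337) = 337 − 1 = 336 = 2^4 · 3 · 7.
Divisors of 336: 1, 2, 3, 4, 6, 7, 8, 12, 14, 16, 21, 24, 28, 42, 48, 56, 84, 112, 168, 336.
Check 91^d mod 337 for each divisor in increasing order:
91^1 ≡ 91 (mod 337)
91^2 ≡ 193 (mod 337)
91^3 ≡ 39 (mod 337)
91^4 ≡ 179 (mod 337)
91^6 ≡ 173 (mod 337)
91^7 ≡ 241 (mod 337)
91^8 ≡ 26 (mod 337)
91^12 ≡ 273 (mod 337)
91^14 ≡ 117 (mod 337)
91^16 ≡ 2 (mod 337)
91^21 ≡ 226 (mod 337)
91^24 ≡ 52 (mod 337)
91^28 ≡ 209 (mod 337)
91^42 ≡ 189 (mod 337)
91^48 ≡ 8 (mod 337)
91^56 ≡ 208 (mod 337)
91^84 ≡ 336 (mod 337)
91^112 ≡ 128 (mod 337)
91^168 ≡ 1 (mod 337) ✓
The order of 91 is 168, so the subgroup it generates has 168 elements.
[(Z/337Z)^× : ⟨91⟩] = 336/168 = 2.

2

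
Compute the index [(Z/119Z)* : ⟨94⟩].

Since 94 ∈ (Z/119Z)^×, its order divides φ(119) = φ(7·17) = (7−1)·(17−1) = 6·16 = 96 = 2^5 · 3.
Divisors of 96: 1, 2, 3, 4, 6, 8, 12, 16, 24, 32, 48, 96.
Compute 94^d (mod 119) for the divisors d until we hit 1:
94^1 ≡ 94 (mod 119)
94^2 ≡ 30 (mod 119)
94^3 ≡ 83 (mod 119)
94^4 ≡ 67 (mod 119)
94^6 ≡ 106 (mod 119)
94^8 ≡ 86 (mod 119)
94^12 ≡ 50 (mod 119)
94^16 ≡ 18 (mod 119)
94^24 ≡ 1 (mod 119) ✓
So ord_119(94) = 24, hence |⟨94⟩| = 24.
Index = |(Z/119Z)^×| / |⟨94⟩| = 96 / 24 = 4.

4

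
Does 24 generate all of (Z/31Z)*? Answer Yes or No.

φ(31) = 31 − 1 = 30 = 2 · 3 · 5.
It suffices to check that the order of 24 is not a proper divisor of 30: compute 24^(30/q) for q ∈ {2, 3, 5}.
24^15 ≡ 30 (mod 31)  [q = 2: ≢ 1 ✓]
24^10 ≡ 25 (mod 31)  [q = 3: ≢ 1 ✓]
24^6 ≡ 4 (mod 31)  [q = 5: ≢ 1 ✓]
All checks pass, so 24 has order 30 and is a primitive root modulo 31.

Yes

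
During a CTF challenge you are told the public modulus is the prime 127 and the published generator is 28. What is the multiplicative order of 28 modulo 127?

18

The order of 28 must divide φ(127) = 127 − 1 = 126 = 2 · 3^2 · 7.
Divisors of 126: 1, 2, 3, 6, 7, 9, 14, 18, 21, 42, 63, 126.
Check 28^d mod 127 for each divisor in increasing order:
28^1 ≡ 28 (mod 127)
28^2 ≡ 22 (mod 127)
28^3 ≡ 108 (mod 127)
28^6 ≡ 107 (mod 127)
28^7 ≡ 75 (mod 127)
28^9 ≡ 126 (mod 127)
28^14 ≡ 37 (mod 127)
28^18 ≡ 1 (mod 127) ✓
Hence ord(28) = 18.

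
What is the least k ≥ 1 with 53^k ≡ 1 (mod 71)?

ord(53) | φ(71) = 71 − 1 = 70 = 2 · 5 · 7.
Divisors of 70: 1, 2, 5, 7, 10, 14, 35, 70.
Compute 53^d (mod 71) for the divisors d until we hit 1:
53^1 ≡ 53 (mod 71)
53^2 ≡ 40 (mod 71)
53^5 ≡ 26 (mod 71)
53^7 ≡ 46 (mod 71)
53^10 ≡ 37 (mod 71)
53^14 ≡ 57 (mod 71)
53^35 ≡ 70 (mod 71)
53^70 ≡ 1 (mod 71) ✓
Therefore the multiplicative order of 53 modulo 71 is 70.

70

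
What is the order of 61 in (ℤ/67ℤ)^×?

66

ord(61) | φ(67) = 67 − 1 = 66 = 2 · 3 · 11.
Divisors of 66: 1, 2, 3, 6, 11, 22, 33, 66.
Evaluate successive powers at the divisors of 66:
61^1 ≡ 61 (mod 67)
61^2 ≡ 36 (mod 67)
61^3 ≡ 52 (mod 67)
61^6 ≡ 24 (mod 67)
61^11 ≡ 38 (mod 67)
61^22 ≡ 37 (mod 67)
61^33 ≡ 66 (mod 67)
61^66 ≡ 1 (mod 67) ✓
So ord_67(61) = 66.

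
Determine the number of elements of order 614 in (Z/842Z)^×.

φ(842) = φ(2)·φ(421) = 1·420 = 420 = 2^2 · 3 · 5 · 7.
In a cyclic group of order 420, there are φ(d) elements of order d for each divisor d of 420, and zero for non-divisors.
Since 614 ∤ 420, the count is 0.

0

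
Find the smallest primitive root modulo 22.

φ(22) = φ(2)·φ(11) = 1·10 = 10 = 2 · 5.
g is a primitive root iff g^(10/q) ≢ 1 (mod 22) for each prime q ∈ {2, 5}.
g = 2: gcd(2, 22) = 2 > 1, not a unit — skip.
g = 3: 3^5 ≡ 1 — hits 1, so not a primitive root.
g = 4: gcd(4, 22) = 2 > 1, not a unit — skip.
g = 5: 5^5 ≡ 1 — hits 1, so not a primitive root.
g = 6: gcd(6, 22) = 2 > 1, not a unit — skip.
g = 7: 7^5 ≡ 21; 7^2 ≡ 5 — none is 1, so 7 is a primitive root.
Hence the least primitive root of 22 is 7.

7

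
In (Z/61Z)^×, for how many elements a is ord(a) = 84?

0

φ(61) = 61 − 1 = 60 = 2^2 · 3 · 5.
(Z/61Z)^× is cyclic (|G| = 60); a cyclic group of order m has exactly φ(d) elements of each order d | m, and none otherwise.
Here 60 is not a multiple of 84, so there are no elements of order 84.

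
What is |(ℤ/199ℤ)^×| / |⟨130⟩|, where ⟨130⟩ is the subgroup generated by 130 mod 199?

2

By Lagrange's theorem, ord_199(130) divides φ(199) = 199 − 1 = 198 = 2 · 3^2 · 11.
Divisors of 198: 1, 2, 3, 6, 9, 11, 18, 22, 33, 66, 99, 198.
Evaluate successive powers at the divisors of 198:
130^1 ≡ 130
130^2 ≡ 184
130^3 ≡ 40
130^6 ≡ 8
130^9 ≡ 121
130^11 ≡ 175
130^18 ≡ 114
130^22 ≡ 178
130^33 ≡ 106
130^66 ≡ 92
130^99 ≡ 1
So ord_199(130) = 99, hence |⟨130⟩| = 99.
Index = |(Z/199Z)^×| / |⟨130⟩| = 198 / 99 = 2.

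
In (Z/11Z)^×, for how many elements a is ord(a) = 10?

4

φ(11) = 11 − 1 = 10 = 2 · 5.
In a cyclic group of order 10, there are φ(d) elements of order d for each divisor d of 10, and zero for non-divisors.
10 = 2 · 5 divides 10, and φ(10) = 4.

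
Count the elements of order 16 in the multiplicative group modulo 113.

φ(113) = 113 − 1 = 112 = 2^4 · 7.
In a cyclic group of order 112, there are φ(d) elements of order d for each divisor d of 112, and zero for non-divisors.
16 = 2^4 divides 112, and φ(16) = 8.

8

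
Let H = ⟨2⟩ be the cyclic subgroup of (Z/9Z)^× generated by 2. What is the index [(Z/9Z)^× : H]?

1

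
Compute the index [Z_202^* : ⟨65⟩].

10

Since 65 ∈ (Z/202Z)^×, its order divides φ(202) = φ(2)·φ(101) = 1·100 = 100 = 2^2 · 5^2.
Divisors of 100: 1, 2, 4, 5, 10, 20, 25, 50, 100.
Evaluate successive powers at the divisors of 100:
65^1 ≡ 65 (mod 202)
65^2 ≡ 185 (mod 202)
65^4 ≡ 87 (mod 202)
65^5 ≡ 201 (mod 202)
65^10 ≡ 1 (mod 202) ✓
The order of 65 is 10, so the subgroup it generates has 10 elements.
The index is φ(202) / ord(65) = 100 / 10 = 10.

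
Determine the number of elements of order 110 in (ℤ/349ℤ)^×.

φ(349) = 349 − 1 = 348 = 2^2 · 3 · 29.
(Z/349Z)^× is cyclic (|G| = 348); a cyclic group of order m has exactly φ(d) elements of each order d | m, and none otherwise.
110 does not divide 348, so no element of (Z/349Z)^× has order 110.

0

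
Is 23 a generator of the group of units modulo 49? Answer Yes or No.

φ(49) = φ(7^2) = 7·(7−1) = 42 = 2 · 3 · 7.
23 is a primitive root mod 49 iff 23^(φ(49)/q) ≢ 1 for every prime q | φ(49), i.e. q ∈ {2, 3, 7}.
23^21 ≡ 1 (mod 49)  [q = 2: ≡ 1 ✗]
23^14 ≡ 18 (mod 49)  [q = 3: ≢ 1 ✓]
23^6 ≡ 29 (mod 49)  [q = 7: ≢ 1 ✓]
Since 23^21 ≡ 1, the order of 23 divides 21 < 42, so 23 is not a primitive root.

No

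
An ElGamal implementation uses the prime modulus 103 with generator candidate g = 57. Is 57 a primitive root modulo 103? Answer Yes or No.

No

φ(103) = 103 − 1 = 102 = 2 · 3 · 17.
57 is a primitive root mod 103 iff 57^(φ(103)/q) ≢ 1 for every prime q | φ(103), i.e. q ∈ {2, 3, 17}.
57^51 ≡ 102 (mod 103)  [q = 2: ≢ 1 ✓]
57^34 ≡ 46 (mod 103)  [q = 3: ≢ 1 ✓]
57^6 ≡ 1 (mod 103)  [q = 17: ≡ 1 ✗]
Since 57^6 ≡ 1, the order of 57 divides 6 < 102, so 57 is not a primitive root.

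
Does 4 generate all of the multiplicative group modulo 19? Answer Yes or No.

No

φ(19) = 19 − 1 = 18 = 2 · 3^2.
An element g generates (Z/19Z)^× iff g^(18/q) ≢ 1 (mod 19) for each prime q ∈ {2, 3}.
4^9 ≡ 1 (mod 19)  [q = 2: ≡ 1 ✗]
4^6 ≡ 11 (mod 19)  [q = 3: ≢ 1 ✓]
Since 4^9 ≡ 1, the order of 4 divides 9 < 18, so 4 is not a primitive root.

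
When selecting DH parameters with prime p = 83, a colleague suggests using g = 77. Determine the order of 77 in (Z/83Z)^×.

The order of 77 must divide φ(83) = 83 − 1 = 82 = 2 · 41.
Divisors of 82: 1, 2, 41, 82.
Evaluate successive powers at the divisors of 82:
77^1 ≡ 77 (mod 83)
77^2 ≡ 36 (mod 83)
77^41 ≡ 1 (mod 83) ✓
The smallest such exponent is 41, so the order of 77 is 41.

41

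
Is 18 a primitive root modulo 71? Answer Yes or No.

No

φ(71) = 71 − 1 = 70 = 2 · 5 · 7.
It suffices to check that the order of 18 is not a proper divisor of 70: compute 18^(70/q) for q ∈ {2, 5, 7}.
18^35 ≡ 1 (mod 71)  [q = 2: ≡ 1 ✗]
18^14 ≡ 57 (mod 71)  [q = 5: ≢ 1 ✓]
18^10 ≡ 37 (mod 71)  [q = 7: ≢ 1 ✓]
18^35 ≡ 1 shows ord(18) | 35, strictly less than φ(71); not a primitive root.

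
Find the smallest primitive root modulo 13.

2

φ(13) = 13 − 1 = 12 = 2^2 · 3.
Test candidates g = 2, 3, … against the prime factors q ∈ {2, 3} of φ(13): g is a generator iff g^(12/q) ≢ 1 for every such q.
g = 2: 2^6 ≡ 12; 2^4 ≡ 3 — none is 1, so 2 is a primitive root.
So 2 is the smallest generator of (Z/13Z)^×.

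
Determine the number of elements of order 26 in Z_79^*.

φ(79) = 79 − 1 = 78 = 2 · 3 · 13.
In a cyclic group of order 78, there are φ(d) elements of order d for each divisor d of 78, and zero for non-divisors.
26 = 2 · 13 divides 78, and φ(26) = 12.

12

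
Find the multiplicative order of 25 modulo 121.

55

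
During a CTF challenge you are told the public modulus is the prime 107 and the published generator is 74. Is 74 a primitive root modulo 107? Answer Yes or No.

Yes

φ(107) = 107 − 1 = 106 = 2 · 53.
An element g generates (Z/107Z)^× iff g^(106/q) ≢ 1 (mod 107) for each prime q ∈ {2, 53}.
74^53 ≡ 106 (mod 107)  [q = 2: ≢ 1 ✓]
74^2 ≡ 19 (mod 107)  [q = 53: ≢ 1 ✓]
None equal 1, so ord_107(74) = 106: 74 is a primitive root.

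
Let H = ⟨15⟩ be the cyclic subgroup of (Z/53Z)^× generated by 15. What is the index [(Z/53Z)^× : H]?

Since 15 ∈ (Z/53Z)^×, its order divides φ(53) = 53 − 1 = 52 = 2^2 · 13.
Divisors of 52: 1, 2, 4, 13, 26, 52.
Compute 15^d (mod 53) for the divisors d until we hit 1:
15^1 ≡ 15 (mod 53)
15^2 ≡ 13 (mod 53)
15^4 ≡ 10 (mod 53)
15^13 ≡ 1 (mod 53) ✓
Thus |⟨15⟩| = ord(15) = 13.
The index is φ(53) / ord(15) = 52 / 13 = 4.

4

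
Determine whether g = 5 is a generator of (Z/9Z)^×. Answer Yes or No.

Yes

φ(9) = φ(3^2) = 3·(3−1) = 6 = 2 · 3.
It suffices to check that the order of 5 is not a proper divisor of 6: compute 5^(6/q) for q ∈ {2, 3}.
5^3 ≡ 8 (mod 9)  [q = 2: ≢ 1 ✓]
5^2 ≡ 7 (mod 9)  [q = 3: ≢ 1 ✓]
All checks pass, so 5 has order 6 and is a primitive root modulo 9.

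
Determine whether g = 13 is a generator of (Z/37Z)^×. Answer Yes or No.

φ(37) = 37 − 1 = 36 = 2^2 · 3^2.
Test 13^(36/q) mod 37 for each prime factor q of 36:
13^18 ≡ 36 (mod 37)  [q = 2: ≢ 1 ✓]
13^12 ≡ 10 (mod 37)  [q = 3: ≢ 1 ✓]
All checks pass, so 13 has order 36 and is a primitive root modulo 37.

Yes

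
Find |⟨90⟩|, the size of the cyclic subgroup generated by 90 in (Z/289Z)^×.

By Lagrange's theorem, ord_289(90) divides φ(289) = φ(17^2) = 17·(17−1) = 272 = 2^4 · 17.
Divisors of 272: 1, 2, 4, 8, 16, 17, 34, 68, 136, 272.
Check 90^d mod 289 for each divisor in increasing order:
90^1 ≡ 90
90^2 ≡ 8
90^4 ≡ 64
90^8 ≡ 50
90^16 ≡ 188
90^17 ≡ 158
90^34 ≡ 110
90^68 ≡ 251
90^136 ≡ 288
90^272 ≡ 1
So ord_289(90) = 272.

272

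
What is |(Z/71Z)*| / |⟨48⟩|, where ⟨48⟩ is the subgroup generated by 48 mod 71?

By Lagrange's theorem, ord_71(48) divides φ(71) = 71 − 1 = 70 = 2 · 5 · 7.
Divisors of 70: 1, 2, 5, 7, 10, 14, 35, 70.
Compute 48^d (mod 71) for the divisors d until we hit 1:
48^1 ≡ 48 (mod 71)
48^2 ≡ 32 (mod 71)
48^5 ≡ 20 (mod 71)
48^7 ≡ 1 (mod 71) ✓
Thus |⟨48⟩| = ord(48) = 7.
[(Z/71Z)^× : ⟨48⟩] = 70/7 = 10.

10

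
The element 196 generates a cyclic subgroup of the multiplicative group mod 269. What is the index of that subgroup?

4

By Lagrange's theorem, ord_269(196) divides φ(269) = 269 − 1 = 268 = 2^2 · 67.
Divisors of 268: 1, 2, 4, 67, 134, 268.
Test each divisor d:
196^1 ≡ 196 (mod 269)
196^2 ≡ 218 (mod 269)
196^4 ≡ 180 (mod 269)
196^67 ≡ 1 (mod 269) ✓
The order of 196 is 67, so the subgroup it generates has 67 elements.
The index is φ(269) / ord(196) = 268 / 67 = 4.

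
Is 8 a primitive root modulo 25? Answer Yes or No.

Yes

φ(25) = φ(5^2) = 5·(5−1) = 20 = 2^2 · 5.
It suffices to check that the order of 8 is not a proper divisor of 20: compute 8^(20/q) for q ∈ {2, 5}.
8^10 ≡ 24 (mod 25)  [q = 2: ≢ 1 ✓]
8^4 ≡ 21 (mod 25)  [q = 5: ≢ 1 ✓]
Every test exponent gives a nontrivial residue, hence 8 generates the full group.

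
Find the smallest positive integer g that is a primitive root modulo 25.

φ(25) = φ(5^2) = 5·(5−1) = 20 = 2^2 · 5.
Test candidates g = 2, 3, … against the prime factors q ∈ {2, 5} of φ(25): g is a generator iff g^(20/q) ≢ 1 for every such q.
g = 2: 2^10 ≡ 24; 2^4 ≡ 16 — none is 1, so 2 is a primitive root.
The smallest primitive root modulo 25 is 2.

2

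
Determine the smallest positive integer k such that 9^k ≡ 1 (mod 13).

ord(9) | φ(13) = 13 − 1 = 12 = 2^2 · 3.
Divisors of 12: 1, 2, 3, 4, 6, 12.
Test each divisor d:
9^1 ≡ 9
9^2 ≡ 3
9^3 ≡ 1
Therefore the multiplicative order of 9 modulo 13 is 3.

3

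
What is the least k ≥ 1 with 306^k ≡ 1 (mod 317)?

By Lagrange's theorem, ord_317(306) divides φ(317) = 317 − 1 = 316 = 2^2 · 79.
Divisors of 316: 1, 2, 4, 79, 158, 316.
Check 306^d mod 317 for each divisor in increasing order:
306^1 ≡ 306 (mod 317)
306^2 ≡ 121 (mod 317)
306^4 ≡ 59 (mod 317)
306^79 ≡ 316 (mod 317)
306^158 ≡ 1 (mod 317) ✓
So ord_317(306) = 158.

158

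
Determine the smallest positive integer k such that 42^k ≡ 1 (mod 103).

34

ord(42) | φ(103) = 103 − 1 = 102 = 2 · 3 · 17.
Divisors of 102: 1, 2, 3, 6, 17, 34, 51, 102.
Test each divisor d:
42^1 ≡ 42 (mod 103)
42^2 ≡ 13 (mod 103)
42^3 ≡ 31 (mod 103)
42^6 ≡ 34 (mod 103)
42^17 ≡ 102 (mod 103)
42^34 ≡ 1 (mod 103) ✓
So ord_103(42) = 34.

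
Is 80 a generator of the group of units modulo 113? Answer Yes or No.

φ(113) = 113 − 1 = 112 = 2^4 · 7.
Test 80^(112/q) mod 113 for each prime factor q of 112:
80^56 ≡ 112 (mod 113)  [q = 2: ≢ 1 ✓]
80^16 ≡ 109 (mod 113)  [q = 7: ≢ 1 ✓]
All checks pass, so 80 has order 112 and is a primitive root modulo 113.

Yes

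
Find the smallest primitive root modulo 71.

φ(71) = 71 − 1 = 70 = 2 · 5 · 7.
Test candidates g = 2, 3, … against the prime factors q ∈ {2, 5, 7} of φ(71): g is a generator iff g^(70/q) ≢ 1 for every such q.
g = 2: 2^35 ≡ 1 — hits 1, so not a primitive root.
g = 3: 3^35 ≡ 1 — hits 1, so not a primitive root.
g = 4: 4^35 ≡ 1 — hits 1, so not a primitive root.
g = 5: 5^35 ≡ 1 — hits 1, so not a primitive root.
g = 6: 6^35 ≡ 1 — hits 1, so not a primitive root.
g = 7: 7^35 ≡ 70; 7^14 ≡ 54; 7^10 ≡ 45 — none is 1, so 7 is a primitive root.
So 7 is the smallest generator of (Z/71Z)^×.

7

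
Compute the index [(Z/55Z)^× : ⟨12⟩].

ord(12) | φ(55) = φ(5·11) = (5−1)·(11−1) = 4·10 = 40 = 2^3 · 5.
Divisors of 40: 1, 2, 4, 5, 8, 10, 20, 40.
Check 12^d mod 55 for each divisor in increasing order:
12^1 ≡ 12 (mod 55)
12^2 ≡ 34 (mod 55)
12^4 ≡ 1 (mod 55) ✓
The order of 12 is 4, so the subgroup it generates has 4 elements.
Index = |(Z/55Z)^×| / |⟨12⟩| = 40 / 4 = 10.

10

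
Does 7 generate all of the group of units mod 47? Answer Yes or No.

No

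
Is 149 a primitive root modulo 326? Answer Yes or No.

φ(326) = φ(2)·φ(163) = 1·162 = 162 = 2 · 3^4.
An element g generates (Z/326Z)^× iff g^(162/q) ≢ 1 (mod 326) for each prime q ∈ {2, 3}.
149^81 ≡ 325 (mod 326)  [q = 2: ≢ 1 ✓]
149^54 ≡ 221 (mod 326)  [q = 3: ≢ 1 ✓]
None equal 1, so ord_326(149) = 162: 149 is a primitive root.

Yes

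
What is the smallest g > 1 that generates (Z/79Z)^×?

φ(79) = 79 − 1 = 78 = 2 · 3 · 13.
g is a primitive root iff g^(78/q) ≢ 1 (mod 79) for each prime q ∈ {2, 3, 13}.
g = 2: 2^39 ≡ 1 — hits 1, so not a primitive root.
g = 3: 3^39 ≡ 78; 3^26 ≡ 23; 3^6 ≡ 18 — none is 1, so 3 is a primitive root.
Hence the least primitive root of 79 is 3.

3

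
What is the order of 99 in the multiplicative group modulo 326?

54

Since 99 ∈ (Z/326Z)^×, its order divides φ(326) = φ(2)·φ(163) = 1·162 = 162 = 2 · 3^4.
Divisors of 162: 1, 2, 3, 6, 9, 18, 27, 54, 81, 162.
Evaluate successive powers at the divisors of 162:
99^1 ≡ 99 (mod 326)
99^2 ≡ 21 (mod 326)
99^3 ≡ 123 (mod 326)
99^6 ≡ 133 (mod 326)
99^9 ≡ 59 (mod 326)
99^18 ≡ 221 (mod 326)
99^27 ≡ 325 (mod 326)
99^54 ≡ 1 (mod 326) ✓
Hence ord(99) = 54.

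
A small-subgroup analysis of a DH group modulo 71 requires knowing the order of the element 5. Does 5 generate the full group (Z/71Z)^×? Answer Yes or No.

φ(71) = 71 − 1 = 70 = 2 · 5 · 7.
An element g generates (Z/71Z)^× iff g^(70/q) ≢ 1 (mod 71) for each prime q ∈ {2, 5, 7}.
5^35 ≡ 1 (mod 71)  [q = 2: ≡ 1 ✗]
5^14 ≡ 57 (mod 71)  [q = 5: ≢ 1 ✓]
5^10 ≡ 1 (mod 71)  [q = 7: ≡ 1 ✗]
Since 5^35 ≡ 1, the order of 5 divides 35 < 70, so 5 is not a primitive root.

No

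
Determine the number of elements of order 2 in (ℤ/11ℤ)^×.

φ(11) = 11 − 1 = 10 = 2 · 5.
(Z/11Z)^× is cyclic (|G| = 10); a cyclic group of order m has exactly φ(d) elements of each order d | m, and none otherwise.
2 | 10, and φ(2) = 2 − 1 = 1.

1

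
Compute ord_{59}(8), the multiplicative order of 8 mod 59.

The order of 8 must divide φ(59) = 59 − 1 = 58 = 2 · 29.
Divisors of 58: 1, 2, 29, 58.
Evaluate successive powers at the divisors of 58:
8^1 ≡ 8 (mod 59)
8^2 ≡ 5 (mod 59)
8^29 ≡ 58 (mod 59)
8^58 ≡ 1 (mod 59) ✓
So ord_59(8) = 58.

58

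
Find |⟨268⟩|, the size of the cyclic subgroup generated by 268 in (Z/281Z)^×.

280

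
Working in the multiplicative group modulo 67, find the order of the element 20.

ord(20) | φ(67) = 67 − 1 = 66 = 2 · 3 · 11.
Divisors of 66: 1, 2, 3, 6, 11, 22, 33, 66.
Check 20^d mod 67 for each divisor in increasing order:
20^1 ≡ 20
20^2 ≡ 65
20^3 ≡ 27
20^6 ≡ 59
20^11 ≡ 30
20^22 ≡ 29
20^33 ≡ 66
20^66 ≡ 1
Therefore the multiplicative order of 20 modulo 67 is 66.

66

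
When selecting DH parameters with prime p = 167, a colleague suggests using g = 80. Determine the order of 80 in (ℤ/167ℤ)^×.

ord(80) | φ(167) = 167 − 1 = 166 = 2 · 83.
Divisors of 166: 1, 2, 83, 166.
Test each divisor d:
80^1 ≡ 80 (mod 167)
80^2 ≡ 54 (mod 167)
80^83 ≡ 166 (mod 167)
80^166 ≡ 1 (mod 167) ✓
So ord_167(80) = 166.

166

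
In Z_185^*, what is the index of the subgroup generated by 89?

4

ord(89) | φ(185) = φ(5·37) = (5−1)·(37−1) = 4·36 = 144 = 2^4 · 3^2.
Divisors of 144: 1, 2, 3, 4, 6, 8, 9, 12, 16, 18, 24, 36, 48, 72, 144.
Check 89^d mod 185 for each divisor in increasing order:
89^1 ≡ 89 (mod 185)
89^2 ≡ 151 (mod 185)
89^3 ≡ 119 (mod 185)
89^4 ≡ 46 (mod 185)
89^6 ≡ 101 (mod 185)
89^8 ≡ 81 (mod 185)
89^9 ≡ 179 (mod 185)
89^12 ≡ 26 (mod 185)
89^16 ≡ 86 (mod 185)
89^18 ≡ 36 (mod 185)
89^24 ≡ 121 (mod 185)
89^36 ≡ 1 (mod 185) ✓
Thus |⟨89⟩| = ord(89) = 36.
Index = |(Z/185Z)^×| / |⟨89⟩| = 144 / 36 = 4.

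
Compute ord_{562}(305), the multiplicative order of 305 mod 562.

ord(305) | φ(562) = φ(2)·φ(281) = 1·280 = 280 = 2^3 · 5 · 7.
Divisors of 280: 1, 2, 4, 5, 7, 8, 10, 14, 20, 28, 35, 40, 56, 70, 140, 280.
Evaluate successive powers at the divisors of 280:
305^1 ≡ 305 (mod 562)
305^2 ≡ 295 (mod 562)
305^4 ≡ 477 (mod 562)
305^5 ≡ 489 (mod 562)
305^7 ≡ 383 (mod 562)
305^8 ≡ 481 (mod 562)
305^10 ≡ 271 (mod 562)
305^14 ≡ 7 (mod 562)
305^20 ≡ 381 (mod 562)
305^28 ≡ 49 (mod 562)
305^35 ≡ 221 (mod 562)
305^40 ≡ 165 (mod 562)
305^56 ≡ 153 (mod 562)
305^70 ≡ 509 (mod 562)
305^140 ≡ 561 (mod 562)
305^280 ≡ 1 (mod 562) ✓
So ord_562(305) = 280.

280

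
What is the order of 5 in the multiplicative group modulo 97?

96

Since 5 ∈ (Z/97Z)^×, its order divides φ(97) = 97 − 1 = 96 = 2^5 · 3.
Divisors of 96: 1, 2, 3, 4, 6, 8, 12, 16, 24, 32, 48, 96.
Evaluate successive powers at the divisors of 96:
5^1 ≡ 5 (mod 97)
5^2 ≡ 25 (mod 97)
5^3 ≡ 28 (mod 97)
5^4 ≡ 43 (mod 97)
5^6 ≡ 8 (mod 97)
5^8 ≡ 6 (mod 97)
5^12 ≡ 64 (mod 97)
5^16 ≡ 36 (mod 97)
5^24 ≡ 22 (mod 97)
5^32 ≡ 35 (mod 97)
5^48 ≡ 96 (mod 97)
5^96 ≡ 1 (mod 97) ✓
So ord_97(5) = 96.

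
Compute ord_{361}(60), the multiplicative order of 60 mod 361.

342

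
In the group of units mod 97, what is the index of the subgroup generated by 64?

Since 64 ∈ (Z/97Z)^×, its order divides φ(97) = 97 − 1 = 96 = 2^5 · 3.
Divisors of 96: 1, 2, 3, 4, 6, 8, 12, 16, 24, 32, 48, 96.
Check 64^d mod 97 for each divisor in increasing order:
64^1 ≡ 64 (mod 97)
64^2 ≡ 22 (mod 97)
64^3 ≡ 50 (mod 97)
64^4 ≡ 96 (mod 97)
64^6 ≡ 75 (mod 97)
64^8 ≡ 1 (mod 97) ✓
The order of 64 is 8, so the subgroup it generates has 8 elements.
The index is φ(97) / ord(64) = 96 / 8 = 12.

12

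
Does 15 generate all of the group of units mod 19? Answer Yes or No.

φ(19) = 19 − 1 = 18 = 2 · 3^2.
It suffices to check that the order of 15 is not a proper divisor of 18: compute 15^(18/q) for q ∈ {2, 3}.
15^9 ≡ 18 (mod 19)  [q = 2: ≢ 1 ✓]
15^6 ≡ 11 (mod 19)  [q = 3: ≢ 1 ✓]
All checks pass, so 15 has order 18 and is a primitive root modulo 19.

Yes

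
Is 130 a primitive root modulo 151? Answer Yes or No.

Yes

φ(151) = 151 − 1 = 150 = 2 · 3 · 5^2.
It suffices to check that the order of 130 is not a proper divisor of 150: compute 130^(150/q) for q ∈ {2, 3, 5}.
130^75 ≡ 150 (mod 151)  [q = 2: ≢ 1 ✓]
130^50 ≡ 32 (mod 151)  [q = 3: ≢ 1 ✓]
130^30 ≡ 19 (mod 151)  [q = 5: ≢ 1 ✓]
Every test exponent gives a nontrivial residue, hence 130 generates the full group.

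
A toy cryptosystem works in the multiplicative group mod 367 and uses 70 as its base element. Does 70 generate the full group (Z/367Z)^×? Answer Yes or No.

φ(367) = 367 − 1 = 366 = 2 · 3 · 61.
An element g generates (Z/367Z)^× iff g^(366/q) ≢ 1 (mod 367) for each prime q ∈ {2, 3, 61}.
70^183 ≡ 366 (mod 367)  [q = 2: ≢ 1 ✓]
70^122 ≡ 283 (mod 367)  [q = 3: ≢ 1 ✓]
70^6 ≡ 106 (mod 367)  [q = 61: ≢ 1 ✓]
Every test exponent gives a nontrivial residue, hence 70 generates the full group.

Yes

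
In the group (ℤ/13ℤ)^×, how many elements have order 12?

φ(13) = 13 − 1 = 12 = 2^2 · 3.
(Z/13Z)^× is cyclic (|G| = 12); a cyclic group of order m has exactly φ(d) elements of each order d | m, and none otherwise.
12 = 2^2 · 3 divides 12, and φ(12) = 4.

4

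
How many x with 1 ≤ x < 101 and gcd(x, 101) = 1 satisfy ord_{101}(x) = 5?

4

φ(101) = 101 − 1 = 100 = 2^2 · 5^2.
In a cyclic group of order 100, there are φ(d) elements of order d for each divisor d of 100, and zero for non-divisors.
5 | 100, and φ(5) = 5 − 1 = 4.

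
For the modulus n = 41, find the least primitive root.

6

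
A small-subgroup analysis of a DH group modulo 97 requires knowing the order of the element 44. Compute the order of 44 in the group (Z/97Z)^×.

By Lagrange's theorem, ord_97(44) divides φ(97) = 97 − 1 = 96 = 2^5 · 3.
Divisors of 96: 1, 2, 3, 4, 6, 8, 12, 16, 24, 32, 48, 96.
Evaluate successive powers at the divisors of 96:
44^1 ≡ 44 (mod 97)
44^2 ≡ 93 (mod 97)
44^3 ≡ 18 (mod 97)
44^4 ≡ 16 (mod 97)
44^6 ≡ 33 (mod 97)
44^8 ≡ 62 (mod 97)
44^12 ≡ 22 (mod 97)
44^16 ≡ 61 (mod 97)
44^24 ≡ 96 (mod 97)
44^32 ≡ 35 (mod 97)
44^48 ≡ 1 (mod 97) ✓
Hence ord(44) = 48.

48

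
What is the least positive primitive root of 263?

5

φ(263) = 263 − 1 = 262 = 2 · 131.
Test candidates g = 2, 3, … against the prime factors q ∈ {2, 131} of φ(263): g is a generator iff g^(262/q) ≢ 1 for every such q.
g = 2: 2^131 ≡ 1 — hits 1, so not a primitive root.
g = 3: 3^131 ≡ 1 — hits 1, so not a primitive root.
g = 4: 4^131 ≡ 1 — hits 1, so not a primitive root.
g = 5: 5^131 ≡ 262; 5^2 ≡ 25 — none is 1, so 5 is a primitive root.
Hence the least primitive root of 263 is 5.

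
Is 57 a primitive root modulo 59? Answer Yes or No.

No

φ(59) = 59 − 1 = 58 = 2 · 29.
57 is a primitive root mod 59 iff 57^(φ(59)/q) ≢ 1 for every prime q | φ(59), i.e. q ∈ {2, 29}.
57^29 ≡ 1 (mod 59)  [q = 2: ≡ 1 ✗]
57^2 ≡ 4 (mod 59)  [q = 29: ≢ 1 ✓]
Since 57^29 ≡ 1, the order of 57 divides 29 < 58, so 57 is not a primitive root.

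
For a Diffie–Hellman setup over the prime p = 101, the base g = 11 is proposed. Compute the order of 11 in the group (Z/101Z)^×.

100

The order of 11 must divide φ(101) = 101 − 1 = 100 = 2^2 · 5^2.
Divisors of 100: 1, 2, 4, 5, 10, 20, 25, 50, 100.
Check 11^d mod 101 for each divisor in increasing order:
11^1 ≡ 11 (mod 101)
11^2 ≡ 20 (mod 101)
11^4 ≡ 97 (mod 101)
11^5 ≡ 57 (mod 101)
11^10 ≡ 17 (mod 101)
11^20 ≡ 87 (mod 101)
11^25 ≡ 10 (mod 101)
11^50 ≡ 100 (mod 101)
11^100 ≡ 1 (mod 101) ✓
So ord_101(11) = 100.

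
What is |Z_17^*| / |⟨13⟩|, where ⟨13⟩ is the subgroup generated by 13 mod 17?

The order of 13 must divide φ(17) = 17 − 1 = 16 = 2^4.
Divisors of 16: 1, 2, 4, 8, 16.
Check 13^d mod 17 for each divisor in increasing order:
13^1 ≡ 13 (mod 17)
13^2 ≡ 16 (mod 17)
13^4 ≡ 1 (mod 17) ✓
The order of 13 is 4, so the subgroup it generates has 4 elements.
The index is φ(17) / ord(13) = 16 / 4 = 4.

4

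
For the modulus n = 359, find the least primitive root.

φ(359) = 359 − 1 = 358 = 2 · 179.
Test candidates g = 2, 3, … against the prime factors q ∈ {2, 179} of φ(359): g is a generator iff g^(358/q) ≢ 1 for every such q.
g = 2: 2^179 ≡ 1 — hits 1, so not a primitive root.
g = 3: 3^179 ≡ 1 — hits 1, so not a primitive root.
g = 4: 4^179 ≡ 1 — hits 1, so not a primitive root.
g = 5: 5^179 ≡ 1 — hits 1, so not a primitive root.
g = 6: 6^179 ≡ 1 — hits 1, so not a primitive root.
g = 7: 7^179 ≡ 358; 7^2 ≡ 49 — none is 1, so 7 is a primitive root.
Hence the least primitive root of 359 is 7.

7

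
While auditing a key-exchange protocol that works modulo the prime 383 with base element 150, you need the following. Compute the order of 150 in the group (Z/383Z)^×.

191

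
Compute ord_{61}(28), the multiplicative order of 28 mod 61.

20

The order of 28 must divide φ(61) = 61 − 1 = 60 = 2^2 · 3 · 5.
Divisors of 60: 1, 2, 3, 4, 5, 6, 10, 12, 15, 20, 30, 60.
Compute 28^d (mod 61) for the divisors d until we hit 1:
28^1 ≡ 28 (mod 61)
28^2 ≡ 52 (mod 61)
28^3 ≡ 53 (mod 61)
28^4 ≡ 20 (mod 61)
28^5 ≡ 11 (mod 61)
28^6 ≡ 3 (mod 61)
28^10 ≡ 60 (mod 61)
28^12 ≡ 9 (mod 61)
28^15 ≡ 50 (mod 61)
28^20 ≡ 1 (mod 61) ✓
Hence ord(28) = 20.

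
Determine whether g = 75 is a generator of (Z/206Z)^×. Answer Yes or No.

Yes

φ(206) = φ(2)·φ(103) = 1·102 = 102 = 2 · 3 · 17.
An element g generates (Z/206Z)^× iff g^(102/q) ≢ 1 (mod 206) for each prime q ∈ {2, 3, 17}.
75^51 ≡ 205 (mod 206)  [q = 2: ≢ 1 ✓]
75^34 ≡ 149 (mod 206)  [q = 3: ≢ 1 ✓]
75^6 ≡ 169 (mod 206)  [q = 17: ≢ 1 ✓]
Every test exponent gives a nontrivial residue, hence 75 generates the full group.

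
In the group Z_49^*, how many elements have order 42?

φ(49) = φ(7^2) = 7·(7−1) = 42 = 2 · 3 · 7.
Since (Z/49Z)^× is cyclic of order 42, the number of elements of order d is φ(d) when d | 42 and 0 otherwise.
42 = 2 · 3 · 7 divides 42, and φ(42) = 12.

12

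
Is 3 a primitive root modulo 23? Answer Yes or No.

No

φ(23) = 23 − 1 = 22 = 2 · 11.
It suffices to check that the order of 3 is not a proper divisor of 22: compute 3^(22/q) for q ∈ {2, 11}.
3^11 ≡ 1 (mod 23)  [q = 2: ≡ 1 ✗]
3^2 ≡ 9 (mod 23)  [q = 11: ≢ 1 ✓]
3^11 ≡ 1 shows ord(3) | 11, strictly less than φ(23); not a primitive root.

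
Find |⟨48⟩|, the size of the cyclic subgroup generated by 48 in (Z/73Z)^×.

Since 48 ∈ (Z/73Z)^×, its order divides φ(73) = 73 − 1 = 72 = 2^3 · 3^2.
Divisors of 72: 1, 2, 3, 4, 6, 8, 9, 12, 18, 24, 36, 72.
Evaluate successive powers at the divisors of 72:
48^1 ≡ 48 (mod 73)
48^2 ≡ 41 (mod 73)
48^3 ≡ 70 (mod 73)
48^4 ≡ 2 (mod 73)
48^6 ≡ 9 (mod 73)
48^8 ≡ 4 (mod 73)
48^9 ≡ 46 (mod 73)
48^12 ≡ 8 (mod 73)
48^18 ≡ 72 (mod 73)
48^24 ≡ 64 (mod 73)
48^36 ≡ 1 (mod 73) ✓
Therefore the multiplicative order of 48 modulo 73 is 36.

36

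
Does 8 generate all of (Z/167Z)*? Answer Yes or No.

No

φ(167) = 167 − 1 = 166 = 2 · 83.
Test 8^(166/q) mod 167 for each prime factor q of 166:
8^83 ≡ 1 (mod 167)  [q = 2: ≡ 1 ✗]
8^2 ≡ 64 (mod 167)  [q = 83: ≢ 1 ✓]
8^83 ≡ 1 shows ord(8) | 83, strictly less than φ(167); not a primitive root.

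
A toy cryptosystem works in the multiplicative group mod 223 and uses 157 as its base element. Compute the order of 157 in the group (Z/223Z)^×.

ord(157) | φ(223) = 223 − 1 = 222 = 2 · 3 · 37.
Divisors of 222: 1, 2, 3, 6, 37, 74, 111, 222.
Test each divisor d:
157^1 ≡ 157 (mod 223)
157^2 ≡ 119 (mod 223)
157^3 ≡ 174 (mod 223)
157^6 ≡ 171 (mod 223)
157^37 ≡ 222 (mod 223)
157^74 ≡ 1 (mod 223) ✓
Therefore the multiplicative order of 157 modulo 223 is 74.

74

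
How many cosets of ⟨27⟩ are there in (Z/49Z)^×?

3

ord(27) | φ(49) = φ(7^2) = 7·(7−1) = 42 = 2 · 3 · 7.
Divisors of 42: 1, 2, 3, 6, 7, 14, 21, 42.
Check 27^d mod 49 for each divisor in increasing order:
27^1 ≡ 27 (mod 49)
27^2 ≡ 43 (mod 49)
27^3 ≡ 34 (mod 49)
27^6 ≡ 29 (mod 49)
27^7 ≡ 48 (mod 49)
27^14 ≡ 1 (mod 49) ✓
The order of 27 is 14, so the subgroup it generates has 14 elements.
Index = |(Z/49Z)^×| / |⟨27⟩| = 42 / 14 = 3.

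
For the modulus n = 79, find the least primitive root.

3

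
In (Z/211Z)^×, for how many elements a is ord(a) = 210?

48

φ(211) = 211 − 1 = 210 = 2 · 3 · 5 · 7.
In a cyclic group of order 210, there are φ(d) elements of order d for each divisor d of 210, and zero for non-divisors.
210 = 2 · 3 · 5 · 7 divides 210, and φ(210) = 48.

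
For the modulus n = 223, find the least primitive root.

3

φ(223) = 223 − 1 = 222 = 2 · 3 · 37.
g is a primitive root iff g^(222/q) ≢ 1 (mod 223) for each prime q ∈ {2, 3, 37}.
g = 2: 2^111 ≡ 1 — hits 1, so not a primitive root.
g = 3: 3^111 ≡ 222; 3^74 ≡ 183; 3^6 ≡ 60 — none is 1, so 3 is a primitive root.
The smallest primitive root modulo 223 is 3.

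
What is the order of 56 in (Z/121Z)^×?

The order of 56 must divide φ(121) = φ(11^2) = 11·(11−1) = 110 = 2 · 5 · 11.
Divisors of 110: 1, 2, 5, 10, 11, 22, 55, 110.
Evaluate successive powers at the divisors of 110:
56^1 ≡ 56
56^2 ≡ 111
56^5 ≡ 34
56^10 ≡ 67
56^11 ≡ 1
So ord_121(56) = 11.

11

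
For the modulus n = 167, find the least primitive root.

φ(167) = 167 − 1 = 166 = 2 · 83.
Test candidates g = 2, 3, … against the prime factors q ∈ {2, 83} of φ(167): g is a generator iff g^(166/q) ≢ 1 for every such q.
g = 2: 2^83 ≡ 1 — hits 1, so not a primitive root.
g = 3: 3^83 ≡ 1 — hits 1, so not a primitive root.
g = 4: 4^83 ≡ 1 — hits 1, so not a primitive root.
g = 5: 5^83 ≡ 166; 5^2 ≡ 25 — none is 1, so 5 is a primitive root.
So 5 is the smallest generator of (Z/167Z)^×.

5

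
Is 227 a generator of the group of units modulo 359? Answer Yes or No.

Yes

φ(359) = 359 − 1 = 358 = 2 · 179.
It suffices to check that the order of 227 is not a proper divisor of 358: compute 227^(358/q) for q ∈ {2, 179}.
227^179 ≡ 358 (mod 359)  [q = 2: ≢ 1 ✓]
227^2 ≡ 192 (mod 359)  [q = 179: ≢ 1 ✓]
None equal 1, so ord_359(227) = 358: 227 is a primitive root.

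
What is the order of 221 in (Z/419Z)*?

ord(221) | φ(419) = 419 − 1 = 418 = 2 · 11 · 19.
Divisors of 418: 1, 2, 11, 19, 22, 38, 209, 418.
Check 221^d mod 419 for each divisor in increasing order:
221^1 ≡ 221
221^2 ≡ 237
221^11 ≡ 220
221^19 ≡ 317
221^22 ≡ 215
221^38 ≡ 348
221^209 ≡ 418
221^418 ≡ 1
Hence ord(221) = 418.

418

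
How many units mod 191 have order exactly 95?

72

φ(191) = 191 − 1 = 190 = 2 · 5 · 19.
In a cyclic group of order 190, there are φ(d) elements of order d for each divisor d of 190, and zero for non-divisors.
95 = 5 · 19 divides 190, and φ(95) = 72.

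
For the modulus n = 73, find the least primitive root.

φ(73) = 73 − 1 = 72 = 2^3 · 3^2.
g is a primitive root iff g^(72/q) ≢ 1 (mod 73) for each prime q ∈ {2, 3}.
g = 2: 2^36 ≡ 1 — hits 1, so not a primitive root.
g = 3: 3^36 ≡ 1 — hits 1, so not a primitive root.
g = 4: 4^36 ≡ 1 — hits 1, so not a primitive root.
g = 5: 5^36 ≡ 72; 5^24 ≡ 8 — none is 1, so 5 is a primitive root.
The smallest primitive root modulo 73 is 5.

5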